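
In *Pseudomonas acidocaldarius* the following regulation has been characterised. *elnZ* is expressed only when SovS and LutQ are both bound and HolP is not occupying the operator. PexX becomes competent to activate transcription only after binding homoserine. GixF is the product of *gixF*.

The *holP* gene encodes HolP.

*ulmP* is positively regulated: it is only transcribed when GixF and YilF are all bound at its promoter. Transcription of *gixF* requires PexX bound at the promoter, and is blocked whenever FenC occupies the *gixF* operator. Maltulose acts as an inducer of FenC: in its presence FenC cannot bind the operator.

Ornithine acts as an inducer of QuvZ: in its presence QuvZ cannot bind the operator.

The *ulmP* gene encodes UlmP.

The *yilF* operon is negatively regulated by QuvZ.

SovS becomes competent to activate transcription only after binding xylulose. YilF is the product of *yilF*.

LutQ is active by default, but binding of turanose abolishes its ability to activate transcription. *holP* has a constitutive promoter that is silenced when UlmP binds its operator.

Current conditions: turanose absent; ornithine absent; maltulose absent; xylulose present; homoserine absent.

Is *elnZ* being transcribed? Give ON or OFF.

Xylulose is present, so SovS is active.
Turanose is absent, so LutQ is active.
Homoserine is absent, so PexX is inactive.
Maltulose is absent, so FenC is active.
With repressor FenC bound, *gixF* is not transcribed.
So GixF is not produced.
Ornithine is absent, so QuvZ is active.
With repressor QuvZ bound, *yilF* is not transcribed.
So YilF is not produced.
Required activator GixF is absent, so *ulmP* is not transcribed.
So UlmP is not produced.
With no repressor bound, *holP* is transcribed.
So HolP is produced and active.
With repressor HolP bound, *elnZ* is not transcribed.

OFF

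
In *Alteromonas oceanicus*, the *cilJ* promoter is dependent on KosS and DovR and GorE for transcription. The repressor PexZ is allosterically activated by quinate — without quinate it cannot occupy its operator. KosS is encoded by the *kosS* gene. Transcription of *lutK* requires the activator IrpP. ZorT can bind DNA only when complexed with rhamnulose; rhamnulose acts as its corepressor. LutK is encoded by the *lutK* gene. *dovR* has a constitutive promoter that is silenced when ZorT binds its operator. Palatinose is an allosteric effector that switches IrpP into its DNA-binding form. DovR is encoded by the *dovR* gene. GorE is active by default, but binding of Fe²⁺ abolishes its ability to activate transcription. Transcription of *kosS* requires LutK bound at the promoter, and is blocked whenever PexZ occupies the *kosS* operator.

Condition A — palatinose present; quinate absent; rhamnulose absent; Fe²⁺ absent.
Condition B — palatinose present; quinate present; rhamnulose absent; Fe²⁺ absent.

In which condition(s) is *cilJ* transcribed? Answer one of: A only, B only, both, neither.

Condition A:
Palatinose is present, so IrpP is active.
No repressor is bound and IrpP is active, so *lutK* is transcribed.
So LutK is produced and active.
Quinate is absent, so PexZ is inactive.
No repressor is bound and LutK is active, so *kosS* is transcribed.
So KosS is produced and active.
Rhamnulose is absent, so ZorT is inactive.
With no repressor bound, *dovR* is transcribed.
So DovR is produced and active.
Fe²⁺ is absent, so GorE is active.
No repressor is bound and KosS and DovR and GorE are active, so *cilJ* is transcribed.
→ *cilJ* is ON in A.
Condition B:
Palatinose is present, so IrpP is active.
No repressor is bound and IrpP is active, so *lutK* is transcribed.
So LutK is produced and active.
Quinate is present, so PexZ is active.
With repressor PexZ bound, *kosS* is not transcribed.
So KosS is not produced.
Rhamnulose is absent, so ZorT is inactive.
With no repressor bound, *dovR* is transcribed.
So DovR is produced and active.
Fe²⁺ is absent, so GorE is active.
Required activator KosS is absent, so *cilJ* is not transcribed.
→ *cilJ* is OFF in B.

A only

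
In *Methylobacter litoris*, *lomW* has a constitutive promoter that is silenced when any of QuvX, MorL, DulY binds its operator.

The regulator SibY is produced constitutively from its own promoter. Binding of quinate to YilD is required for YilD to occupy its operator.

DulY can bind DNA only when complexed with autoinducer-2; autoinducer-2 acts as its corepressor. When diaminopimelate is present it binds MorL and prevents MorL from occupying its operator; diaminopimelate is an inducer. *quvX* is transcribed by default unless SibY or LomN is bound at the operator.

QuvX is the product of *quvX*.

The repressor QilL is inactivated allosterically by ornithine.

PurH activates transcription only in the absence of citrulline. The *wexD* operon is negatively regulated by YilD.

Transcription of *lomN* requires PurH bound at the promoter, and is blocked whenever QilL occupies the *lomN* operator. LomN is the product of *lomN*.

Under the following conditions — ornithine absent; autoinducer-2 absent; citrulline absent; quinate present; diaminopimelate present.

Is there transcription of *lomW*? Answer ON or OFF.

SibY is produced constitutively and is active.
Citrulline is absent, so PurH is active.
Ornithine is absent, so QilL is active.
With repressor QilL bound, *lomN* is not transcribed.
So LomN is not produced.
With repressor SibY bound, *quvX* is not transcribed.
So QuvX is not produced.
Diaminopimelate is present, so MorL is inactive.
Autoinducer-2 is absent, so DulY is inactive.
With no repressor bound, *lomW* is transcribed.

ON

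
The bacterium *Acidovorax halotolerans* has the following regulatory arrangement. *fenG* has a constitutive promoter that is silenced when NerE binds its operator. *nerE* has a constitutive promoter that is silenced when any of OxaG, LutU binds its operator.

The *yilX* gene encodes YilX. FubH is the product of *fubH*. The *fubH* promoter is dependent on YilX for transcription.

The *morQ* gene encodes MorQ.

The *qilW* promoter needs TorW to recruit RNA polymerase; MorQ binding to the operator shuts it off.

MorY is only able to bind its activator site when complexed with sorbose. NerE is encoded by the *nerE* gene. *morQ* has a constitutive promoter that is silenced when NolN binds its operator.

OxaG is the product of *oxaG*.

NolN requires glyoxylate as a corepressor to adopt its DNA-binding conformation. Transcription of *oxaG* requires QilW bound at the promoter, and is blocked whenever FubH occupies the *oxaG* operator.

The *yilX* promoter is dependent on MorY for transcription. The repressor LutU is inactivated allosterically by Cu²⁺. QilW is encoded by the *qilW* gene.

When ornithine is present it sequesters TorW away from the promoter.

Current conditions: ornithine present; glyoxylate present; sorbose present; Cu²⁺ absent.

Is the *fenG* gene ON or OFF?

Glyoxylate is present, so NolN is active.
With repressor NolN bound, *morQ* is not transcribed.
So MorQ is not produced.
Ornithine is present, so TorW is inactive.
Required activator TorW is absent, so *qilW* is not transcribed.
So QilW is not produced.
Sorbose is present, so MorY is active.
No repressor is bound and MorY is active, so *yilX* is transcribed.
So YilX is produced and active.
No repressor is bound and YilX is active, so *fubH* is transcribed.
So FubH is produced and active.
With repressor FubH bound, *oxaG* is not transcribed.
So OxaG is not produced.
Cu²⁺ is absent, so LutU is active.
With repressor LutU bound, *nerE* is not transcribed.
So NerE is not produced.
With no repressor bound, *fenG* is transcribed.

ON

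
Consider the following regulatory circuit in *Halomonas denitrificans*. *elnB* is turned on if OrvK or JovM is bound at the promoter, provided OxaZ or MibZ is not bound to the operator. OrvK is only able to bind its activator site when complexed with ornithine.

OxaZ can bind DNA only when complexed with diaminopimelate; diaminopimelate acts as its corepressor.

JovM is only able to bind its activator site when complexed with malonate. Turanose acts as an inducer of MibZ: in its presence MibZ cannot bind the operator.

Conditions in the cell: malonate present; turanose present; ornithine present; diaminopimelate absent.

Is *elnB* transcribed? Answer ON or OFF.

Diaminopimelate is absent, so OxaZ is inactive.
Ornithine is present, so OrvK is active.
Turanose is present, so MibZ is inactive.
Malonate is present, so JovM is active.
Activator OrvK is present, so *elnB* is transcribed.

ON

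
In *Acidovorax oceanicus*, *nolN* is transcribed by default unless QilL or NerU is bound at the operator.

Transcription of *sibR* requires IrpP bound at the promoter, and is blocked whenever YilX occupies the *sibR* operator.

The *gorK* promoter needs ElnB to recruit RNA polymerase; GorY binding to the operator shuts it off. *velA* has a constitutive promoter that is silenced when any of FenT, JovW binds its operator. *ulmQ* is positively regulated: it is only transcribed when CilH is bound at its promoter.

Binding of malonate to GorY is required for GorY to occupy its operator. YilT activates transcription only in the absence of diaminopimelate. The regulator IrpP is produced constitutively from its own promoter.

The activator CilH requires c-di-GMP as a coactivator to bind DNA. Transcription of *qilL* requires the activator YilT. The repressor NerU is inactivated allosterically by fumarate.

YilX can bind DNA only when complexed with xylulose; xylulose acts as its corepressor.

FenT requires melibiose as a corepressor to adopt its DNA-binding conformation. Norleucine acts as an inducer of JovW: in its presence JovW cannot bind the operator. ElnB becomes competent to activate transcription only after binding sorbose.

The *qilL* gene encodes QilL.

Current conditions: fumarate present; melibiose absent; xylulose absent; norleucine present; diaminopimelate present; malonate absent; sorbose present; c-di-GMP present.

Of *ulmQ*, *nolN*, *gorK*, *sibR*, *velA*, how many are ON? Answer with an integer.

c-di-GMP is present, so CilH is active.
No repressor is bound and CilH is active, so *ulmQ* is transcribed.
→ *ulmQ* is ON.
Diaminopimelate is present, so YilT is inactive.
Required activator YilT is absent, so *qilL* is not transcribed.
So QilL is not produced.
Fumarate is present, so NerU is inactive.
With no repressor bound, *nolN* is transcribed.
→ *nolN* is ON.
Sorbose is present, so ElnB is active.
Malonate is absent, so GorY is inactive.
No repressor is bound and ElnB is active, so *gorK* is transcribed.
→ *gorK* is ON.
IrpP is produced constitutively and is active.
Xylulose is absent, so YilX is inactive.
No repressor is bound and IrpP is active, so *sibR* is transcribed.
→ *sibR* is ON.
Melibiose is absent, so FenT is inactive.
Norleucine is present, so JovW is inactive.
With no repressor bound, *velA* is transcribed.
→ *velA* is ON.
5 of the 5 genes are transcribed.

5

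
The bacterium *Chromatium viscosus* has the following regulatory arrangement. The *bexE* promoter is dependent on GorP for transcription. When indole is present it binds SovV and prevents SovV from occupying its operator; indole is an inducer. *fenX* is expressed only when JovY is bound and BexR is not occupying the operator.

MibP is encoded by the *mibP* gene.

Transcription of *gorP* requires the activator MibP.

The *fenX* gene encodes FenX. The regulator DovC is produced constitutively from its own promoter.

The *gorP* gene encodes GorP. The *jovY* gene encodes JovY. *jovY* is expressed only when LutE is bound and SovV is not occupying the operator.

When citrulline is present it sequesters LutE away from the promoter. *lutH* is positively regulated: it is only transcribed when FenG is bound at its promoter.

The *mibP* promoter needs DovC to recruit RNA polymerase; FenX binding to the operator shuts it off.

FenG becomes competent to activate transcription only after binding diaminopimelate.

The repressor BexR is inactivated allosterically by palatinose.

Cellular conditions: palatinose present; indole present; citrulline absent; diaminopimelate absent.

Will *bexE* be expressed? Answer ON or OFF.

OFF

Indole is present, so SovV is inactive.
Citrulline is absent, so LutE is active.
No repressor is bound and LutE is active, so *jovY* is transcribed.
So JovY is produced and active.
Palatinose is present, so BexR is inactive.
No repressor is bound and JovY is active, so *fenX* is transcribed.
So FenX is produced and active.
DovC is produced constitutively and is active.
With repressor FenX bound, *mibP* is not transcribed.
So MibP is not produced.
Required activator MibP is absent, so *gorP* is not transcribed.
So GorP is not produced.
Required activator GorP is absent, so *bexE* is not transcribed.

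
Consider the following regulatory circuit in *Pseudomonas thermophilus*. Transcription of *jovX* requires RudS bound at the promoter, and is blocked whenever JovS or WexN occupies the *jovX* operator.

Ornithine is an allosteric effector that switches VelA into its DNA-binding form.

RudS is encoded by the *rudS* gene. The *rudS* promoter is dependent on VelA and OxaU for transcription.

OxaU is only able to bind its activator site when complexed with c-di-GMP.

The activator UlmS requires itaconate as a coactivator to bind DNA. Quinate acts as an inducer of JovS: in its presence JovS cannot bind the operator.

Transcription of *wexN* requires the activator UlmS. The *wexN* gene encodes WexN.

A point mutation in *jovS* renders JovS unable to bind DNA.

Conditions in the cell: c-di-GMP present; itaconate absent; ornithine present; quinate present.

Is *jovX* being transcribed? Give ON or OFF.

ON

JovS is non-functional in this strain, so it has no effect.
Ornithine is present, so VelA is active.
c-di-GMP is present, so OxaU is active.
No repressor is bound and VelA and OxaU are active, so *rudS* is transcribed.
So RudS is produced and active.
Itaconate is absent, so UlmS is inactive.
Required activator UlmS is absent, so *wexN* is not transcribed.
So WexN is not produced.
No repressor is bound and RudS is active, so *jovX* is transcribed.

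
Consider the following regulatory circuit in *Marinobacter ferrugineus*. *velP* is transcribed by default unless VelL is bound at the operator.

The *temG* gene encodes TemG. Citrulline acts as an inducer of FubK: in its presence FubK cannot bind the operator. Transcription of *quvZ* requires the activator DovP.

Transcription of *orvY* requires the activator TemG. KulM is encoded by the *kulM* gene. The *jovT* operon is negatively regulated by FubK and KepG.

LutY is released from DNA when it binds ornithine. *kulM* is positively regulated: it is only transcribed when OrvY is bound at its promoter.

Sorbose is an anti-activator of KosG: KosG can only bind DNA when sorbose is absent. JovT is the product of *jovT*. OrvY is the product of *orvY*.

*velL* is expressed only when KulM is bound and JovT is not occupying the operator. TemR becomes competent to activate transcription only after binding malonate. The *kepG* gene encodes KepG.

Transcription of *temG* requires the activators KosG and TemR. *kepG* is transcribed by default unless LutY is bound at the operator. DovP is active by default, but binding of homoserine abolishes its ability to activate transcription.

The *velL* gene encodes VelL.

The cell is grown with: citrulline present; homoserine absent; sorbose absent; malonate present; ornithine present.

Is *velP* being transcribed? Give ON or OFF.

Sorbose is absent, so KosG is active.
Malonate is present, so TemR is active.
No repressor is bound and KosG and TemR are active, so *temG* is transcribed.
So TemG is produced and active.
No repressor is bound and TemG is active, so *orvY* is transcribed.
So OrvY is produced and active.
No repressor is bound and OrvY is active, so *kulM* is transcribed.
So KulM is produced and active.
Citrulline is present, so FubK is inactive.
Ornithine is present, so LutY is inactive.
With no repressor bound, *kepG* is transcribed.
So KepG is produced and active.
With repressor KepG bound, *jovT* is not transcribed.
So JovT is not produced.
No repressor is bound and KulM is active, so *velL* is transcribed.
So VelL is produced and active.
With repressor VelL bound, *velP* is not transcribed.

OFF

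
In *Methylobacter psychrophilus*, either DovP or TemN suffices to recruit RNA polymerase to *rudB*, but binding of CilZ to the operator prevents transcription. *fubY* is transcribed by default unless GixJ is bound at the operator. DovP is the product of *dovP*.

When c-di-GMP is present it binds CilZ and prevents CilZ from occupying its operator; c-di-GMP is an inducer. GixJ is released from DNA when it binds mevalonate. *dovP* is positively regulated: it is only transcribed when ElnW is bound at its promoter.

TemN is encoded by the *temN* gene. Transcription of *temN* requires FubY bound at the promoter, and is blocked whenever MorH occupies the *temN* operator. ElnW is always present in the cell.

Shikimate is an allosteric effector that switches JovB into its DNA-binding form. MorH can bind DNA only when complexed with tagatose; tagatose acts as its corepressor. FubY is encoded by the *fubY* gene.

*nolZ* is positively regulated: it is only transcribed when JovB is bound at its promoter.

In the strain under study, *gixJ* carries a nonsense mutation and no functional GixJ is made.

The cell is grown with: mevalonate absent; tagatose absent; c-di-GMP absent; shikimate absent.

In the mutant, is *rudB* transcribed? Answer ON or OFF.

ElnW is produced constitutively and is active.
No repressor is bound and ElnW is active, so *dovP* is transcribed.
So DovP is produced and active.
Tagatose is absent, so MorH is inactive.
GixJ is non-functional in this strain, so it has no effect.
With no repressor bound, *fubY* is transcribed.
So FubY is produced and active.
No repressor is bound and FubY is active, so *temN* is transcribed.
So TemN is produced and active.
c-di-GMP is absent, so CilZ is active.
With repressor CilZ bound, *rudB* is not transcribed.

OFF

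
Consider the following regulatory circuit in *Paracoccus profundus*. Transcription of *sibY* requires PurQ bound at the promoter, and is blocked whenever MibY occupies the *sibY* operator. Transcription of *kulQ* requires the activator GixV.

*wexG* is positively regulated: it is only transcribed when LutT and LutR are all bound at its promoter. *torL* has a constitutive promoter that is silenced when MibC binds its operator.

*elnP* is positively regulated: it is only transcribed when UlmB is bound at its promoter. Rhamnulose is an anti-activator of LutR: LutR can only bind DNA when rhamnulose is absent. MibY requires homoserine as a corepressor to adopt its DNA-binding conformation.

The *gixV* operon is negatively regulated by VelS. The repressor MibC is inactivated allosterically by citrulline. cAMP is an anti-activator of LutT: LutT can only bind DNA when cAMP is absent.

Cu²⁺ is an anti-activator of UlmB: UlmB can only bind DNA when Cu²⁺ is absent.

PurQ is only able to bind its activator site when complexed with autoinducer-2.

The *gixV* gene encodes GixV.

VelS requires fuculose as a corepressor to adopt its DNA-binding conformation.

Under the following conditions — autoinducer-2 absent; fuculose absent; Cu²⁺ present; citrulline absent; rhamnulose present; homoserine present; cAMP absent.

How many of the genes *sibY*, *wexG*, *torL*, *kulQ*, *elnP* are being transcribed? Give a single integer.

Homoserine is present, so MibY is active.
Autoinducer-2 is absent, so PurQ is inactive.
With repressor MibY bound, *sibY* is not transcribed.
→ *sibY* is OFF.
cAMP is absent, so LutT is active.
Rhamnulose is present, so LutR is inactive.
Required activator LutR is absent, so *wexG* is not transcribed.
→ *wexG* is OFF.
Citrulline is absent, so MibC is active.
With repressor MibC bound, *torL* is not transcribed.
→ *torL* is OFF.
Fuculose is absent, so VelS is inactive.
With no repressor bound, *gixV* is transcribed.
So GixV is produced and active.
No repressor is bound and GixV is active, so *kulQ* is transcribed.
→ *kulQ* is ON.
Cu²⁺ is present, so UlmB is inactive.
Required activator UlmB is absent, so *elnP* is not transcribed.
→ *elnP* is OFF.
1 of the 5 genes is transcribed.

1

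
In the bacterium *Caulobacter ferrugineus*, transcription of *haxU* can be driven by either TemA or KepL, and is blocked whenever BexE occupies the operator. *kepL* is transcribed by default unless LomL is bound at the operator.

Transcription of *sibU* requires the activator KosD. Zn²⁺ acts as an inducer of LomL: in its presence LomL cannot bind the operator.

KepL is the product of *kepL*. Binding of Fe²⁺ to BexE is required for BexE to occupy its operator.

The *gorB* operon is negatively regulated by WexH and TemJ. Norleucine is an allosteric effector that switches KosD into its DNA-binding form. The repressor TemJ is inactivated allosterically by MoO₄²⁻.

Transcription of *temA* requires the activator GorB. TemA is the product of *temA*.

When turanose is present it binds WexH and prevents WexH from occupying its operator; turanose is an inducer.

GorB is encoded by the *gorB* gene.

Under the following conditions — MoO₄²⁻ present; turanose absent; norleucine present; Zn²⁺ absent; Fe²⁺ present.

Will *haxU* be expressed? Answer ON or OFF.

OFF

Turanose is absent, so WexH is active.
MoO₄²⁻ is present, so TemJ is inactive.
With repressor WexH bound, *gorB* is not transcribed.
So GorB is not produced.
Required activator GorB is absent, so *temA* is not transcribed.
So TemA is not produced.
Fe²⁺ is present, so BexE is active.
Zn²⁺ is absent, so LomL is active.
With repressor LomL bound, *kepL* is not transcribed.
So KepL is not produced.
With repressor BexE bound, *haxU* is not transcribed.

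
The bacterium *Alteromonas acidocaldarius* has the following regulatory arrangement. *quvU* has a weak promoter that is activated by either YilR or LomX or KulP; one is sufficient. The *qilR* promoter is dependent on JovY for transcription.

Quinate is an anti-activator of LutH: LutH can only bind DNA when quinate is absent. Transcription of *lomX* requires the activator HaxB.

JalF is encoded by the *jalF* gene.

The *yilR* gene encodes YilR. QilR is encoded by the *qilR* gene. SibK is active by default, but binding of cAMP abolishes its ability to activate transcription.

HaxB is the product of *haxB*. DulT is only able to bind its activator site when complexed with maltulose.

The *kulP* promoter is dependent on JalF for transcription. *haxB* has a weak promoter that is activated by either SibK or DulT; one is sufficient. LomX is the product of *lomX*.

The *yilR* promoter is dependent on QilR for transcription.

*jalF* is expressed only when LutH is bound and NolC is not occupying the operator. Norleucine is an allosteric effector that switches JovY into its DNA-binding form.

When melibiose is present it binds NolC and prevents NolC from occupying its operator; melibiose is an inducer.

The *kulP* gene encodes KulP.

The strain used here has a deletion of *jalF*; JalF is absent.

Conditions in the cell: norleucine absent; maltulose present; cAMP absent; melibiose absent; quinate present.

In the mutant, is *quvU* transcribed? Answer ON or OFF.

ON

Norleucine is absent, so JovY is inactive.
Required activator JovY is absent, so *qilR* is not transcribed.
So QilR is not produced.
Required activator QilR is absent, so *yilR* is not transcribed.
So YilR is not produced.
cAMP is absent, so SibK is active.
Maltulose is present, so DulT is active.
Activator SibK is present, so *haxB* is transcribed.
So HaxB is produced and active.
No repressor is bound and HaxB is active, so *lomX* is transcribed.
So LomX is produced and active.
JalF is non-functional in this strain, so it has no effect.
Required activator JalF is absent, so *kulP* is not transcribed.
So KulP is not produced.
Activator LomX is present, so *quvU* is transcribed.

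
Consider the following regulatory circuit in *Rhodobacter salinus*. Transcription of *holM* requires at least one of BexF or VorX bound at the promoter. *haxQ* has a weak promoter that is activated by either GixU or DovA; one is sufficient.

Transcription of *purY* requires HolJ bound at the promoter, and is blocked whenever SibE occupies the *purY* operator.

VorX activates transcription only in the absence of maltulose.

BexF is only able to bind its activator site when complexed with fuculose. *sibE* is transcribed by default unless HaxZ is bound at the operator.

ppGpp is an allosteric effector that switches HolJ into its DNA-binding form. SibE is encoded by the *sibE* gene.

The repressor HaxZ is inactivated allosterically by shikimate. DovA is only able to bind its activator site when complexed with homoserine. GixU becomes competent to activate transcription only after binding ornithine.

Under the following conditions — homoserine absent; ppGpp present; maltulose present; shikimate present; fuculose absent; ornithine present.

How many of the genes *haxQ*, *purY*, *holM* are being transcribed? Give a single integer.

Ornithine is present, so GixU is active.
Homoserine is absent, so DovA is inactive.
Activator GixU is present, so *haxQ* is transcribed.
→ *haxQ* is ON.
ppGpp is present, so HolJ is active.
Shikimate is present, so HaxZ is inactive.
With no repressor bound, *sibE* is transcribed.
So SibE is produced and active.
With repressor SibE bound, *purY* is not transcribed.
→ *purY* is OFF.
Fuculose is absent, so BexF is inactive.
Maltulose is present, so VorX is inactive.
No activator is available at the *holM* promoter, so *holM* is not transcribed.
→ *holM* is OFF.
1 of the 3 genes is transcribed.

1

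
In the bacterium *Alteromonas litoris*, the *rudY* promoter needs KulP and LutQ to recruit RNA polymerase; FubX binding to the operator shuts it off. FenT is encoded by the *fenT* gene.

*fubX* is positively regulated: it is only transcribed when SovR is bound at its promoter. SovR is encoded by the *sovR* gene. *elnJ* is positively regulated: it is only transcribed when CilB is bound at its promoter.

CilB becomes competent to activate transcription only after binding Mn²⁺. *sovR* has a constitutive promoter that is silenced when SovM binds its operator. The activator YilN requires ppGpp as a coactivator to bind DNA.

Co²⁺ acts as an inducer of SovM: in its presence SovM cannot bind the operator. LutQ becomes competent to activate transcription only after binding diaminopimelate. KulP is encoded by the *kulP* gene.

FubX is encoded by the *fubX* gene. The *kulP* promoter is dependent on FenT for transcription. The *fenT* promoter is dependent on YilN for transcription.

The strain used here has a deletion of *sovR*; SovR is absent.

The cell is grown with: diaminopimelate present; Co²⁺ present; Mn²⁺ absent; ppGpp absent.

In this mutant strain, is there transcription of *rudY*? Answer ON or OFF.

OFF

ppGpp is absent, so YilN is inactive.
Required activator YilN is absent, so *fenT* is not transcribed.
So FenT is not produced.
Required activator FenT is absent, so *kulP* is not transcribed.
So KulP is not produced.
Diaminopimelate is present, so LutQ is active.
SovR is non-functional in this strain, so it has no effect.
Required activator SovR is absent, so *fubX* is not transcribed.
So FubX is not produced.
Required activator KulP is absent, so *rudY* is not transcribed.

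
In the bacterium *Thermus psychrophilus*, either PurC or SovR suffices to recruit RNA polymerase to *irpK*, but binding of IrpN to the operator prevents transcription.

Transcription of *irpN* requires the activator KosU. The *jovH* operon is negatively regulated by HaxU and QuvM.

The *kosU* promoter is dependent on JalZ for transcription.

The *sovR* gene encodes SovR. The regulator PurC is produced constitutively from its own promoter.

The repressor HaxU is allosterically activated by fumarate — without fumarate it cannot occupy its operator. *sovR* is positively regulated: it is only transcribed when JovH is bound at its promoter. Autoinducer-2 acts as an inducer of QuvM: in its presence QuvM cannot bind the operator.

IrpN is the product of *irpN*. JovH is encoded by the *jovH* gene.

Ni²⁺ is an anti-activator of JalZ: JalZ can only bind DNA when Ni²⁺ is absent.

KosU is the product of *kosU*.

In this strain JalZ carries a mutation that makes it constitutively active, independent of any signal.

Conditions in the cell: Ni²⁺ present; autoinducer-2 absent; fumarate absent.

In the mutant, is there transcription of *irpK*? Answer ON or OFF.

PurC is produced constitutively and is active.
JalZ is constitutively active in this strain.
No repressor is bound and JalZ is active, so *kosU* is transcribed.
So KosU is produced and active.
No repressor is bound and KosU is active, so *irpN* is transcribed.
So IrpN is produced and active.
Fumarate is absent, so HaxU is inactive.
Autoinducer-2 is absent, so QuvM is active.
With repressor QuvM bound, *jovH* is not transcribed.
So JovH is not produced.
Required activator JovH is absent, so *sovR* is not transcribed.
So SovR is not produced.
With repressor IrpN bound, *irpK* is not transcribed.

OFF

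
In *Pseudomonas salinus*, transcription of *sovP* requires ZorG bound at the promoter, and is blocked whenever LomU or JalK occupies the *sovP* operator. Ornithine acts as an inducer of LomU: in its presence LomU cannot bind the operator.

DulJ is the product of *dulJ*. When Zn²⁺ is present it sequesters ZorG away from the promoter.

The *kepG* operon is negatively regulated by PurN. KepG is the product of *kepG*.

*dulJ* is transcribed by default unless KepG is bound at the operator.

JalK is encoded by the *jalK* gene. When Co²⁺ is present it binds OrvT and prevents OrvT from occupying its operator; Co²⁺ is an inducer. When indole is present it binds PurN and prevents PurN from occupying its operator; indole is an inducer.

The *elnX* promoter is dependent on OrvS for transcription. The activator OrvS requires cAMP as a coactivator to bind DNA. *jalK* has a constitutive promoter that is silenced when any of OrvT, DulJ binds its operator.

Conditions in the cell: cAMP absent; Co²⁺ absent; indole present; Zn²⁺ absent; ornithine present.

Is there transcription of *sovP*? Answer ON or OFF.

Ornithine is present, so LomU is inactive.
Co²⁺ is absent, so OrvT is active.
Indole is present, so PurN is inactive.
With no repressor bound, *kepG* is transcribed.
So KepG is produced and active.
With repressor KepG bound, *dulJ* is not transcribed.
So DulJ is not produced.
With repressor OrvT bound, *jalK* is not transcribed.
So JalK is not produced.
Zn²⁺ is absent, so ZorG is active.
No repressor is bound and ZorG is active, so *sovP* is transcribed.

ON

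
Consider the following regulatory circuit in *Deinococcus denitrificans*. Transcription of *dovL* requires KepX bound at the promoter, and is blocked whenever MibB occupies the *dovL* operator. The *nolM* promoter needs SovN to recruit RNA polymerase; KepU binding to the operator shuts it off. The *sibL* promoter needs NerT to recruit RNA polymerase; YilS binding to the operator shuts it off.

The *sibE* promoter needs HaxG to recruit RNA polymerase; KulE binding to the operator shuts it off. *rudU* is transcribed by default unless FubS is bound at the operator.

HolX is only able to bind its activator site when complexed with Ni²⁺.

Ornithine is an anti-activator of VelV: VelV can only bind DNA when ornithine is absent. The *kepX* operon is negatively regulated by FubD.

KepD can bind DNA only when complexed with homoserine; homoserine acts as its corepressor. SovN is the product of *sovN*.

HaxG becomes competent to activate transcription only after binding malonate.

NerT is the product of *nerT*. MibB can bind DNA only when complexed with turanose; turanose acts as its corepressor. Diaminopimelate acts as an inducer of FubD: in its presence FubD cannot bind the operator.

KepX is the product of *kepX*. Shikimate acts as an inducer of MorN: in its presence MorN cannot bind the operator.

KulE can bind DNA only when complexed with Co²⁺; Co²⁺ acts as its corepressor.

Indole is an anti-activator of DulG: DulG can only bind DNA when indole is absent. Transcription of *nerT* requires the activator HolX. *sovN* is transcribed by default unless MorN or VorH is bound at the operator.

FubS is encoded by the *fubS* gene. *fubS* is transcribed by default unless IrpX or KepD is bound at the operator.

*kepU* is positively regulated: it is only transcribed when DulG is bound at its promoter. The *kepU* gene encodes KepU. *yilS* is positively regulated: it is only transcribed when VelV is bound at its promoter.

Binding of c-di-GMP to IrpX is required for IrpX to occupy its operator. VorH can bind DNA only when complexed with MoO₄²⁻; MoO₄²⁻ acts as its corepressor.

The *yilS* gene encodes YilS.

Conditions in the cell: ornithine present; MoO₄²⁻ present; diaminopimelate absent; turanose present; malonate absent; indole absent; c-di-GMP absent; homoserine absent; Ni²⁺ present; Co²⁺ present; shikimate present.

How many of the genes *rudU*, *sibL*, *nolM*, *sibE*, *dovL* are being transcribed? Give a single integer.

1

c-di-GMP is absent, so IrpX is inactive.
Homoserine is absent, so KepD is inactive.
With no repressor bound, *fubS* is transcribed.
So FubS is produced and active.
With repressor FubS bound, *rudU* is not transcribed.
→ *rudU* is OFF.
Ni²⁺ is present, so HolX is active.
No repressor is bound and HolX is active, so *nerT* is transcribed.
So NerT is produced and active.
Ornithine is present, so VelV is inactive.
Required activator VelV is absent, so *yilS* is not transcribed.
So YilS is not produced.
No repressor is bound and NerT is active, so *sibL* is transcribed.
→ *sibL* is ON.
Indole is absent, so DulG is active.
No repressor is bound and DulG is active, so *kepU* is transcribed.
So KepU is produced and active.
Shikimate is present, so MorN is inactive.
MoO₄²⁻ is present, so VorH is active.
With repressor VorH bound, *sovN* is not transcribed.
So SovN is not produced.
With repressor KepU bound, *nolM* is not transcribed.
→ *nolM* is OFF.
Malonate is absent, so HaxG is inactive.
Co²⁺ is present, so KulE is active.
With repressor KulE bound, *sibE* is not transcribed.
→ *sibE* is OFF.
Diaminopimelate is absent, so FubD is active.
With repressor FubD bound, *kepX* is not transcribed.
So KepX is not produced.
Turanose is present, so MibB is active.
With repressor MibB bound, *dovL* is not transcribed.
→ *dovL* is OFF.
1 of the 5 genes is transcribed.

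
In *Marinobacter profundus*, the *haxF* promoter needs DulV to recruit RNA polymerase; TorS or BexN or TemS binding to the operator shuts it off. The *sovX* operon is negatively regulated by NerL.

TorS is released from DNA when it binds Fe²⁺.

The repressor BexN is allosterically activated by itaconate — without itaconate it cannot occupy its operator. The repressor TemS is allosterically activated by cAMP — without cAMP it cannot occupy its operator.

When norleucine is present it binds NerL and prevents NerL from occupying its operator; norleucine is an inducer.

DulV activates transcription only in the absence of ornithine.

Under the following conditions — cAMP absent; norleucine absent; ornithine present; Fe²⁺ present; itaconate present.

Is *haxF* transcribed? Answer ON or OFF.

OFF

Fe²⁺ is present, so TorS is inactive.
Ornithine is present, so DulV is inactive.
Itaconate is present, so BexN is active.
cAMP is absent, so TemS is inactive.
With repressor BexN bound, *haxF* is not transcribed.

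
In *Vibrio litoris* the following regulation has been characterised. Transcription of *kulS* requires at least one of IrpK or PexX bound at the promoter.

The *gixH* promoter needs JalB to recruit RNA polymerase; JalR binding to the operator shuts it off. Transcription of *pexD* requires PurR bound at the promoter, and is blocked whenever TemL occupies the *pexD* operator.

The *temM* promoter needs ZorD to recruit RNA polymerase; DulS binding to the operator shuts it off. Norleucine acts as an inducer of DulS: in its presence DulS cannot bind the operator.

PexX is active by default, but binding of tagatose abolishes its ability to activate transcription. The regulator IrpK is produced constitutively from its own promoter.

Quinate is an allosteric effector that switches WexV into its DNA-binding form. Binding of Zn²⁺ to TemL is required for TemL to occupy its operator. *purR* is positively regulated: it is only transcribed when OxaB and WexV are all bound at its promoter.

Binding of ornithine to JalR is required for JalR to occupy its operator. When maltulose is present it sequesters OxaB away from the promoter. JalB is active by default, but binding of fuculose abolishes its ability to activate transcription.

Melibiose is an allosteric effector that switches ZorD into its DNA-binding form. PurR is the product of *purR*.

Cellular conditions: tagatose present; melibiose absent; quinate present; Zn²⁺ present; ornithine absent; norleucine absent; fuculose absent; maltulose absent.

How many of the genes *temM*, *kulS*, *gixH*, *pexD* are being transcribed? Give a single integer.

2

Norleucine is absent, so DulS is active.
Melibiose is absent, so ZorD is inactive.
With repressor DulS bound, *temM* is not transcribed.
→ *temM* is OFF.
IrpK is produced constitutively and is active.
Tagatose is present, so PexX is inactive.
Activator IrpK is present, so *kulS* is transcribed.
→ *kulS* is ON.
Fuculose is absent, so JalB is active.
Ornithine is absent, so JalR is inactive.
No repressor is bound and JalB is active, so *gixH* is transcribed.
→ *gixH* is ON.
Maltulose is absent, so OxaB is active.
Quinate is present, so WexV is active.
No repressor is bound and OxaB and WexV are active, so *purR* is transcribed.
So PurR is produced and active.
Zn²⁺ is present, so TemL is active.
With repressor TemL bound, *pexD* is not transcribed.
→ *pexD* is OFF.
2 of the 4 genes are transcribed.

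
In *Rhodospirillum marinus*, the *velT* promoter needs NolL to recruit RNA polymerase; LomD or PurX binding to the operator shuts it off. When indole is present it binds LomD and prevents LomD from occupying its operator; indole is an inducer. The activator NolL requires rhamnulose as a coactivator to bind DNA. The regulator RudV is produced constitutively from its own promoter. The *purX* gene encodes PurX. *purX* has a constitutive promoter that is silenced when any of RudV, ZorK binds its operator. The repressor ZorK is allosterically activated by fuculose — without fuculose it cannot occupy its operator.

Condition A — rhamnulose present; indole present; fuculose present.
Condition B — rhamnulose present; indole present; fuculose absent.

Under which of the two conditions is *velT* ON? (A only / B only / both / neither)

Condition A:
Rhamnulose is present, so NolL is active.
Indole is present, so LomD is inactive.
RudV is produced constitutively and is active.
Fuculose is present, so ZorK is active.
With repressor RudV bound, *purX* is not transcribed.
So PurX is not produced.
No repressor is bound and NolL is active, so *velT* is transcribed.
→ *velT* is ON in A.
Condition B:
Rhamnulose is present, so NolL is active.
Indole is present, so LomD is inactive.
RudV is produced constitutively and is active.
Fuculose is absent, so ZorK is inactive.
With repressor RudV bound, *purX* is not transcribed.
So PurX is not produced.
No repressor is bound and NolL is active, so *velT* is transcribed.
→ *velT* is ON in B.

both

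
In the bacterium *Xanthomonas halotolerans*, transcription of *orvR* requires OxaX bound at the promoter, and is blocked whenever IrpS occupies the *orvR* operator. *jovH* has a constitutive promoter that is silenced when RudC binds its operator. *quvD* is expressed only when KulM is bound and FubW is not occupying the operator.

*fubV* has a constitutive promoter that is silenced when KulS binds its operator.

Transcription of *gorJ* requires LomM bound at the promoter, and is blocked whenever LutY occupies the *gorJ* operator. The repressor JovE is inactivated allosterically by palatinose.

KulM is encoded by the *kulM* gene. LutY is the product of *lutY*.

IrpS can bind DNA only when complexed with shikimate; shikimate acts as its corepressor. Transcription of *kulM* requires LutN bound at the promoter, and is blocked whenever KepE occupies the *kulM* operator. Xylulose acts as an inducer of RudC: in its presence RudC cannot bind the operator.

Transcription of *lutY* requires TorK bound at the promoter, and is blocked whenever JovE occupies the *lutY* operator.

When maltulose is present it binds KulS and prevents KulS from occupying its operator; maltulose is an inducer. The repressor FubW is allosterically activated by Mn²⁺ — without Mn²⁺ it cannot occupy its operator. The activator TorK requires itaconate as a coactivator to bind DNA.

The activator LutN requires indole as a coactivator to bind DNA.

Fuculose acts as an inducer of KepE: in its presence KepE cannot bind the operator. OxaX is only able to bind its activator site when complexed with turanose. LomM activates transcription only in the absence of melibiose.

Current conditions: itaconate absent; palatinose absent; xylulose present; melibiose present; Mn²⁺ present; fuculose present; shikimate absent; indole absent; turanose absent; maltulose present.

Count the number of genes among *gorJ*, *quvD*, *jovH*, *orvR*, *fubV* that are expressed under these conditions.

2

Palatinose is absent, so JovE is active.
Itaconate is absent, so TorK is inactive.
With repressor JovE bound, *lutY* is not transcribed.
So LutY is not produced.
Melibiose is present, so LomM is inactive.
Required activator LomM is absent, so *gorJ* is not transcribed.
→ *gorJ* is OFF.
Mn²⁺ is present, so FubW is active.
Fuculose is present, so KepE is inactive.
Indole is absent, so LutN is inactive.
Required activator LutN is absent, so *kulM* is not transcribed.
So KulM is not produced.
With repressor FubW bound, *quvD* is not transcribed.
→ *quvD* is OFF.
Xylulose is present, so RudC is inactive.
With no repressor bound, *jovH* is transcribed.
→ *jovH* is ON.
Shikimate is absent, so IrpS is inactive.
Turanose is absent, so OxaX is inactive.
Required activator OxaX is absent, so *orvR* is not transcribed.
→ *orvR* is OFF.
Maltulose is present, so KulS is inactive.
With no repressor bound, *fubV* is transcribed.
→ *fubV* is ON.
2 of the 5 genes are transcribed.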